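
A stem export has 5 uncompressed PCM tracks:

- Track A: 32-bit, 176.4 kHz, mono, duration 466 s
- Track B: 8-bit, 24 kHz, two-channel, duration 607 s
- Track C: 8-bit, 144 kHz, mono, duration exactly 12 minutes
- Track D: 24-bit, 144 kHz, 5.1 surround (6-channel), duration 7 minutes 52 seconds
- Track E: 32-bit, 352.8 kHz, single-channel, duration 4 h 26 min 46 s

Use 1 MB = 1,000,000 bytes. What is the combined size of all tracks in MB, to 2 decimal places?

Track A: 176,400 × 466 × 4 × 1 = 328,809,600 bytes.
Track B: 24,000 × 607 × 1 × 2 = 29,136,000 bytes.
Track C: exactly 12 minutes = 720 s; 144,000 × 720 × 1 × 1 = 103,680,000 bytes.
Track D: 7 minutes 52 seconds = 472 s; 144,000 × 472 × 3 × 6 = 1,223,424,000 bytes.
Track E: 4 h 26 min 46 s = 16,006 s; 352,800 × 16,006 × 4 × 1 = 22,587,667,200 bytes.
Total = 24,272,716,800 bytes = 24272.72 MB.

24272.72 MB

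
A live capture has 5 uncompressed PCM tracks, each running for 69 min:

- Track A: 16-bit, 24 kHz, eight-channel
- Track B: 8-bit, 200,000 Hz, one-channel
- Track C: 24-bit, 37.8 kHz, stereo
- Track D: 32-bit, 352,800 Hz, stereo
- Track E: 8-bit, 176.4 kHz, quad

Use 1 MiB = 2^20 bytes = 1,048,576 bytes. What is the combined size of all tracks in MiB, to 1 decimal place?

69 min = 4,140 s.
Track A: 24,000 × 4,140 × 2 × 8 = 1,589,760,000 bytes.
Track B: 200,000 × 4,140 × 1 × 1 = 828,000,000 bytes.
Track C: 37,800 × 4,140 × 3 × 2 = 938,952,000 bytes.
Track D: 352,800 × 4,140 × 4 × 2 = 11,684,736,000 bytes.
Track E: 176,400 × 4,140 × 1 × 4 = 2,921,184,000 bytes.
Total = 17,962,632,000 bytes = 17130.5 MiB.

17130.5 MiB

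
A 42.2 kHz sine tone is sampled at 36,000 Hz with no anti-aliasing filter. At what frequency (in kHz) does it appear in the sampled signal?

6.2 kHz

Nyquist = 36,000/2 = 18,000 Hz; 42,200 Hz exceeds it.
Alias = |42,200 − 1×36,000| = |42,200 − 36,000| = 6,200 Hz = 6.2 kHz.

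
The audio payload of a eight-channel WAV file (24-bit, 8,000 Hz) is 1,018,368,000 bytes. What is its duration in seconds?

5,304 seconds

Byte rate = 8,000 × 3 × 8 = 192,000 bytes/s.
Duration = 1,018,368,000 / 192,000 = 5,304 s.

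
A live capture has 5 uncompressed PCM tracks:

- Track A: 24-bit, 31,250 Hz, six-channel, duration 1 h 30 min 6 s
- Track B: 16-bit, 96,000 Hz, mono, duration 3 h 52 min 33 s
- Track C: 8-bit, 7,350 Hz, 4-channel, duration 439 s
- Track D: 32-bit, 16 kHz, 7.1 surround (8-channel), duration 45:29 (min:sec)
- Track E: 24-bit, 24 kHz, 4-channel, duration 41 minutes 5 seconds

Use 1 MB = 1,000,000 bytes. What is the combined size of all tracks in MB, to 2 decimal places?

Track A: 1 h 30 min 6 s = 5,406 s; 31,250 × 5,406 × 3 × 6 = 3,040,875,000 bytes.
Track B: 3 h 52 min 33 s = 13,953 s; 96,000 × 13,953 × 2 × 1 = 2,678,976,000 bytes.
Track C: 7,350 × 439 × 1 × 4 = 12,906,600 bytes.
Track D: 45:29 (min:sec) = 2,729 s; 16,000 × 2,729 × 4 × 8 = 1,397,248,000 bytes.
Track E: 41 minutes 5 seconds = 2,465 s; 24,000 × 2,465 × 3 × 4 = 709,920,000 bytes.
Total = 7,839,925,600 bytes = 7839.93 MB.

7839.93 MB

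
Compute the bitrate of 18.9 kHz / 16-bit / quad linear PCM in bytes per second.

151,200 bytes/s

Bit rate = 18,900 × 16 × 4 = 1,209,600 bits/s.
1,209,600 / 8 = 151,200 bytes/s.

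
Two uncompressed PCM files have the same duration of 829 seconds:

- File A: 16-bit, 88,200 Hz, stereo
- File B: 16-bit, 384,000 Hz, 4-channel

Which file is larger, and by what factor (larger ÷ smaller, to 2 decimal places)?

File A: 88,200 × 2 × 2 = 352,800 bytes/s.
File B: 384,000 × 2 × 4 = 3,072,000 bytes/s.
File B is larger; ratio = 2,546,688,000 / 292,471,200 = 8.71.

File B, by a factor of 8.71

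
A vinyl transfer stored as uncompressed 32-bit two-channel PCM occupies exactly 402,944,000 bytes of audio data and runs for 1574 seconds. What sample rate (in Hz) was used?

Bytes = sample_rate × seconds × bytes_per_sample × channels.
sample_rate = 402,944,000 / (1,574 × 4 × 2) = 402,944,000 / 12,592 = 32,000 Hz.

32,000 Hz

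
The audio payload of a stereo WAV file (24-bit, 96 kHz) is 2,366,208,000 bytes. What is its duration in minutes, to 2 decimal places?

68.47 minutes

Byte rate = 96,000 × 3 × 2 = 576,000 bytes/s.
Duration = 2,366,208,000 / 576,000 = 4,108 s.
4,108 s / 60 = 68.47 minutes.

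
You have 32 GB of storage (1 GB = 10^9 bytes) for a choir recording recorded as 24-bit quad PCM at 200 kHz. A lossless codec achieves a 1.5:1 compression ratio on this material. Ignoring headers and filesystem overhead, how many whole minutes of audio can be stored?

333 minutes

Uncompressed byte rate = 200,000 × 3 × 4 = 2,400,000 bytes/s.
After 1.5:1 compression, effective rate ≈ 1600000 bytes/s.
Capacity = 32 × 1,000,000,000 = 32,000,000,000 bytes.
32,000,000,000 / effective rate ≈ 20000 s → 333 minutes.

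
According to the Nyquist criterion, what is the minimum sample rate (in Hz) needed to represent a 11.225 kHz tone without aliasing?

22,450 Hz

Minimum sample rate = 2 × 11,225 Hz = 22,450 Hz.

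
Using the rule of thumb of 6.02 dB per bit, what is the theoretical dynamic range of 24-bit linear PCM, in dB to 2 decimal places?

144.48 dB

24 × 6.02 = 144.48 dB.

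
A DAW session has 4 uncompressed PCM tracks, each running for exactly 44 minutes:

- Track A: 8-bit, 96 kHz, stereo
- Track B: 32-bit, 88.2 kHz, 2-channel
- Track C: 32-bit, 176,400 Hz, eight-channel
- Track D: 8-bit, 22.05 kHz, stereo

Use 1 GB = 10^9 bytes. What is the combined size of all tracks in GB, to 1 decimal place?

17.4 GB

exactly 44 minutes = 2,640 s.
Track A: 96,000 × 2,640 × 1 × 2 = 506,880,000 bytes.
Track B: 88,200 × 2,640 × 4 × 2 = 1,862,784,000 bytes.
Track C: 176,400 × 2,640 × 4 × 8 = 14,902,272,000 bytes.
Track D: 22,050 × 2,640 × 1 × 2 = 116,424,000 bytes.
Total = 17,388,360,000 bytes = 17.4 GB.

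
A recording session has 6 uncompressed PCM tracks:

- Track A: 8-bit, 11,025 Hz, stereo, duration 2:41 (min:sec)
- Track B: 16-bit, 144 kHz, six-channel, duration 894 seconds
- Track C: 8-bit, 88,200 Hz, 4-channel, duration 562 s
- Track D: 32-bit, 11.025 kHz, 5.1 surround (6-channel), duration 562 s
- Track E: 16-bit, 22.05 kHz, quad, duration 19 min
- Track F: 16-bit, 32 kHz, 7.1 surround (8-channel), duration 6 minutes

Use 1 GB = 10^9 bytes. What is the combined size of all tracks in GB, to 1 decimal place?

Track A: 2:41 (min:sec) = 161 s; 11,025 × 161 × 1 × 2 = 3,550,050 bytes.
Track B: 144,000 × 894 × 2 × 6 = 1,544,832,000 bytes.
Track C: 88,200 × 562 × 1 × 4 = 198,273,600 bytes.
Track D: 11,025 × 562 × 4 × 6 = 148,705,200 bytes.
Track E: 19 min = 1,140 s; 22,050 × 1,140 × 2 × 4 = 201,096,000 bytes.
Track F: 6 minutes = 360 s; 32,000 × 360 × 2 × 8 = 184,320,000 bytes.
Total = 2,280,776,850 bytes = 2.3 GB.

2.3 GB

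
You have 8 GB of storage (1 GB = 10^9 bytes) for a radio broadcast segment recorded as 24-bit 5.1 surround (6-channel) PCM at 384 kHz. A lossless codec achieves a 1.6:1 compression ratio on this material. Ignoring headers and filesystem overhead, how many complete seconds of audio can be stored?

Uncompressed byte rate = 384,000 × 3 × 6 = 6,912,000 bytes/s.
After 1.6:1 compression, effective rate ≈ 4320000 bytes/s.
Capacity = 8 × 1,000,000,000 = 8,000,000,000 bytes.
8,000,000,000 / effective rate ≈ 1851.85 s → 1,851 seconds.

1,851 seconds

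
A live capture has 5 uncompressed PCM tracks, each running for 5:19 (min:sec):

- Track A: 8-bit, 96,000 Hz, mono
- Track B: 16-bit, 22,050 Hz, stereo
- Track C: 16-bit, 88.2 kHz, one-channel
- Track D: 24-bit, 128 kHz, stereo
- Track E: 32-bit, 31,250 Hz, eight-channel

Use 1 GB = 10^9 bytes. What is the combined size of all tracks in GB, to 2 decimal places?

5:19 (min:sec) = 319 s.
Track A: 96,000 × 319 × 1 × 1 = 30,624,000 bytes.
Track B: 22,050 × 319 × 2 × 2 = 28,135,800 bytes.
Track C: 88,200 × 319 × 2 × 1 = 56,271,600 bytes.
Track D: 128,000 × 319 × 3 × 2 = 244,992,000 bytes.
Track E: 31,250 × 319 × 4 × 8 = 319,000,000 bytes.
Total = 679,023,400 bytes = 0.68 GB.

0.68 GB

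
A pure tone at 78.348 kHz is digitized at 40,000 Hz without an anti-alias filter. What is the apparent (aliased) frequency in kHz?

1.652 kHz

Nyquist = 40,000/2 = 20,000 Hz; 78,348 Hz exceeds it.
Alias = |78,348 − 2×40,000| = |78,348 − 80,000| = 1,652 Hz = 1.652 kHz.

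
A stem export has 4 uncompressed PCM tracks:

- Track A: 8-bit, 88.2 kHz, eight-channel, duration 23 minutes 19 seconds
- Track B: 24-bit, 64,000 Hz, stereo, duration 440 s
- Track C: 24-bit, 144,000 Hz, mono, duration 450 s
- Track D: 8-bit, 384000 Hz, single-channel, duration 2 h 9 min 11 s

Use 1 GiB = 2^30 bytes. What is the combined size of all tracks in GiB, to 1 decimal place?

4.0 GiB

Track A: 23 minutes 19 seconds = 1,399 s; 88,200 × 1,399 × 1 × 8 = 987,134,400 bytes.
Track B: 64,000 × 440 × 3 × 2 = 168,960,000 bytes.
Track C: 144,000 × 450 × 3 × 1 = 194,400,000 bytes.
Track D: 2 h 9 min 11 s = 7,751 s; 384,000 × 7,751 × 1 × 1 = 2,976,384,000 bytes.
Total = 4,326,878,400 bytes = 4.0 GiB.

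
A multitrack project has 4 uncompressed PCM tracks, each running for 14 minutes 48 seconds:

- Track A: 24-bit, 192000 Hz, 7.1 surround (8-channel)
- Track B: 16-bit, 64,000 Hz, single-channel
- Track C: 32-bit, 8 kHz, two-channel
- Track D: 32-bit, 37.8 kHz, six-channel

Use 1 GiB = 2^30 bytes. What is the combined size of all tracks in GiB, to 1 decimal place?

14 minutes 48 seconds = 888 s.
Track A: 192,000 × 888 × 3 × 8 = 4,091,904,000 bytes.
Track B: 64,000 × 888 × 2 × 1 = 113,664,000 bytes.
Track C: 8,000 × 888 × 4 × 2 = 56,832,000 bytes.
Track D: 37,800 × 888 × 4 × 6 = 805,593,600 bytes.
Total = 5,067,993,600 bytes = 4.7 GiB.

4.7 GiB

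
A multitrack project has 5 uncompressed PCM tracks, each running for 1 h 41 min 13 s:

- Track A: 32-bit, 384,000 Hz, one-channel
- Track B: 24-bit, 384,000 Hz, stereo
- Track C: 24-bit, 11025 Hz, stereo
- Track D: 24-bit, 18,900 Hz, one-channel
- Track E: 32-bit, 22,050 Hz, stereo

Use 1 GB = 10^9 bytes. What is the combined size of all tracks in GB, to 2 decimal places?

1 h 41 min 13 s = 6,073 s.
Track A: 384,000 × 6,073 × 4 × 1 = 9,328,128,000 bytes.
Track B: 384,000 × 6,073 × 3 × 2 = 13,992,192,000 bytes.
Track C: 11,025 × 6,073 × 3 × 2 = 401,728,950 bytes.
Track D: 18,900 × 6,073 × 3 × 1 = 344,339,100 bytes.
Track E: 22,050 × 6,073 × 4 × 2 = 1,071,277,200 bytes.
Total = 25,137,665,250 bytes = 25.14 GB.

25.14 GB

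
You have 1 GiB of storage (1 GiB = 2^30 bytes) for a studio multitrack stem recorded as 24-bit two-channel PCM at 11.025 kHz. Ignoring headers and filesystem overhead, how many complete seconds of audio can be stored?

16,231 seconds

Uncompressed byte rate = 11,025 × 3 × 2 = 66,150 bytes/s.
Capacity = 1 × 1,073,741,824 = 1,073,741,824 bytes.
1,073,741,824 / 66,150 ≈ 16231.92 s → 16,231 seconds.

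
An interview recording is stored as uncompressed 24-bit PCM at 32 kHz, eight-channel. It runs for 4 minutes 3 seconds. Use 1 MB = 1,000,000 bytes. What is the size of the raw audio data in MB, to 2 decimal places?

Duration = 4 minutes 3 seconds = 243 s.
Bytes = 32,000 samples/s × 243 s × 3 bytes/sample × 8 ch = 186,624,000 bytes.
186,624,000 / 1,000,000 = 186.62 MB.

186.62 MB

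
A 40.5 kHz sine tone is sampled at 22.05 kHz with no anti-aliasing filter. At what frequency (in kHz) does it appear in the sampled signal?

3.6 kHz

Nyquist = 22,050/2 = 11,025 Hz; 40,500 Hz exceeds it.
Alias = |40,500 − 2×22,050| = |40,500 − 44,100| = 3,600 Hz = 3.6 kHz.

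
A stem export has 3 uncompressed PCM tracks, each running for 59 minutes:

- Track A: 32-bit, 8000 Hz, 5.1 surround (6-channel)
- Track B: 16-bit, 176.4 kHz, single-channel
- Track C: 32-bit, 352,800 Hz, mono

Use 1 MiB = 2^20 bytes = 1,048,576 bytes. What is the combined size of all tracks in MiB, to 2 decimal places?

59 minutes = 3,540 s.
Track A: 8,000 × 3,540 × 4 × 6 = 679,680,000 bytes.
Track B: 176,400 × 3,540 × 2 × 1 = 1,248,912,000 bytes.
Track C: 352,800 × 3,540 × 4 × 1 = 4,995,648,000 bytes.
Total = 6,924,240,000 bytes = 6603.47 MiB.

6603.47 MiB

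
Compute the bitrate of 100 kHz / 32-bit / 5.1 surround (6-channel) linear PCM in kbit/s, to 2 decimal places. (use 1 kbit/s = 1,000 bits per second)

Bit rate = 100,000 × 32 × 6 = 19,200,000 bits/s.
= 19200.00 kbit/s.

19200.00 kbit/s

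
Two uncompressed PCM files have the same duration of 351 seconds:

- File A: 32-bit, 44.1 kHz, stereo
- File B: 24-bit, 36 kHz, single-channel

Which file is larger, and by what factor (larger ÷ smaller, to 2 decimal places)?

File A, by a factor of 3.27

File A: 44,100 × 4 × 2 = 352,800 bytes/s.
File B: 36,000 × 3 × 1 = 108,000 bytes/s.
File A is larger; ratio = 123,832,800 / 37,908,000 = 3.27.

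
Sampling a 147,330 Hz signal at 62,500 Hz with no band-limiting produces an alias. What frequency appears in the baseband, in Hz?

Nyquist = 62,500/2 = 31,250 Hz; 147,330 Hz exceeds it.
Alias = |147,330 − 2×62,500| = |147,330 − 125,000| = 22,330 Hz.

22,330 Hz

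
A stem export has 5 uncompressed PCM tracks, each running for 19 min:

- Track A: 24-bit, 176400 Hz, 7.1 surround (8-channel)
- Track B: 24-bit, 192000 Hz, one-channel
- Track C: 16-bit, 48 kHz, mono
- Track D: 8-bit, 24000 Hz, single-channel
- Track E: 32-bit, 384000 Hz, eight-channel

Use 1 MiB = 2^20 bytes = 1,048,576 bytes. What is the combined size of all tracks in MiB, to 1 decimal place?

19 min = 1,140 s.
Track A: 176,400 × 1,140 × 3 × 8 = 4,826,304,000 bytes.
Track B: 192,000 × 1,140 × 3 × 1 = 656,640,000 bytes.
Track C: 48,000 × 1,140 × 2 × 1 = 109,440,000 bytes.
Track D: 24,000 × 1,140 × 1 × 1 = 27,360,000 bytes.
Track E: 384,000 × 1,140 × 4 × 8 = 14,008,320,000 bytes.
Total = 19,628,064,000 bytes = 18718.8 MiB.

18718.8 MiB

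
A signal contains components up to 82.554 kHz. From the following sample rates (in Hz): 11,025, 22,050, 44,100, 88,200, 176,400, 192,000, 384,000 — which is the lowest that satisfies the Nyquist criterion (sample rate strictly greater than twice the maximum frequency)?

Need sample rate > 2 × 82,554 = 165,108 Hz.
Lowest listed rate above 165,108 Hz is 176,400 Hz.

176,400 Hz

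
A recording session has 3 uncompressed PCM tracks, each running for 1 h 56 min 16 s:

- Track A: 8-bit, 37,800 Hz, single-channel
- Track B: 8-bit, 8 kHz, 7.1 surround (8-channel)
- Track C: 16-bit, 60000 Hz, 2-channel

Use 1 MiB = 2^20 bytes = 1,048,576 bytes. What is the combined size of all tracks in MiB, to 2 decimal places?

1 h 56 min 16 s = 6,976 s.
Track A: 37,800 × 6,976 × 1 × 1 = 263,692,800 bytes.
Track B: 8,000 × 6,976 × 1 × 8 = 446,464,000 bytes.
Track C: 60,000 × 6,976 × 2 × 2 = 1,674,240,000 bytes.
Total = 2,384,396,800 bytes = 2273.94 MiB.

2273.94 MiB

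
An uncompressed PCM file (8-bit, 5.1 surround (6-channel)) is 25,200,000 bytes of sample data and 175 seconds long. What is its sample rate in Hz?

24,000 Hz

Bytes = sample_rate × seconds × bytes_per_sample × channels.
sample_rate = 25,200,000 / (175 × 1 × 6) = 25,200,000 / 1,050 = 24,000 Hz.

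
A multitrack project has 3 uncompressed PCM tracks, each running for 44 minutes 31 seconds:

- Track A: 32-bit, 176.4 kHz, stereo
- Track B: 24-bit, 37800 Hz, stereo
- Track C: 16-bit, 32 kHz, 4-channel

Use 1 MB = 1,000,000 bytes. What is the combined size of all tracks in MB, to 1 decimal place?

44 minutes 31 seconds = 2,671 s.
Track A: 176,400 × 2,671 × 4 × 2 = 3,769,315,200 bytes.
Track B: 37,800 × 2,671 × 3 × 2 = 605,782,800 bytes.
Track C: 32,000 × 2,671 × 2 × 4 = 683,776,000 bytes.
Total = 5,058,874,000 bytes = 5058.9 MB.

5058.9 MB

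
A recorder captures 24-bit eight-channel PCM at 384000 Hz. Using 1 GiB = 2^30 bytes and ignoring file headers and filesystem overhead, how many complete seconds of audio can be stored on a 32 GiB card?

Uncompressed byte rate = 384,000 × 3 × 8 = 9,216,000 bytes/s.
Capacity = 32 × 1,073,741,824 = 34,359,738,368 bytes.
34,359,738,368 / 9,216,000 ≈ 3728.27 s → 3,728 seconds.

3,728 seconds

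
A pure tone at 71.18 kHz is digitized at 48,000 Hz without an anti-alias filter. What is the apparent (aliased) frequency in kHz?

Nyquist = 48,000/2 = 24,000 Hz; 71,180 Hz exceeds it.
Alias = |71,180 − 1×48,000| = |71,180 − 48,000| = 23,180 Hz = 23.18 kHz.

23.18 kHz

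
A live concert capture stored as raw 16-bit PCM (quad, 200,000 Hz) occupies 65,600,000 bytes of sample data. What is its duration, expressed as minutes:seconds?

Byte rate = 200,000 × 2 × 4 = 1,600,000 bytes/s.
Duration = 65,600,000 / 1,600,000 = 41 s.
41 s = 0:41.

0:41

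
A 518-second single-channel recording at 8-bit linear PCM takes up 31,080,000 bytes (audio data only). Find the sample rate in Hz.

60,000 Hz

Bytes = sample_rate × seconds × bytes_per_sample × channels.
sample_rate = 31,080,000 / (518 × 1 × 1) = 31,080,000 / 518 = 60,000 Hz.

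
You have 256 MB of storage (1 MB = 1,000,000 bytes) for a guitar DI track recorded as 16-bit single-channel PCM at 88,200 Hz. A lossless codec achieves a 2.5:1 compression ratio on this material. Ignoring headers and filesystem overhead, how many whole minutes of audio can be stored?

Uncompressed byte rate = 88,200 × 2 × 1 = 176,400 bytes/s.
After 2.5:1 compression, effective rate ≈ 70560 bytes/s.
Capacity = 256 × 1,000,000 = 256,000,000 bytes.
256,000,000 / effective rate ≈ 3628.12 s → 60 minutes.

60 minutes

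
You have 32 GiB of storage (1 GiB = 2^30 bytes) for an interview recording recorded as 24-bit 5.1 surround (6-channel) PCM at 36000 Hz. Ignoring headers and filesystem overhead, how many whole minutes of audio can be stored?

Uncompressed byte rate = 36,000 × 3 × 6 = 648,000 bytes/s.
Capacity = 32 × 1,073,741,824 = 34,359,738,368 bytes.
34,359,738,368 / 648,000 ≈ 53024.29 s → 883 minutes.

883 minutes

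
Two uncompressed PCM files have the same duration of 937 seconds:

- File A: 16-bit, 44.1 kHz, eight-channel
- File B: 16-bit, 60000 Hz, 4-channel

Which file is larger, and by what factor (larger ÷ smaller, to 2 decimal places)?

File A: 44,100 × 2 × 8 = 705,600 bytes/s.
File B: 60,000 × 2 × 4 = 480,000 bytes/s.
File A is larger; ratio = 661,147,200 / 449,760,000 = 1.47.

File A, by a factor of 1.47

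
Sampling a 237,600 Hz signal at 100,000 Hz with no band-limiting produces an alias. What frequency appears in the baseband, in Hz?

37,600 Hz

Nyquist = 100,000/2 = 50,000 Hz; 237,600 Hz exceeds it.
Alias = |237,600 − 2×100,000| = |237,600 − 200,000| = 37,600 Hz.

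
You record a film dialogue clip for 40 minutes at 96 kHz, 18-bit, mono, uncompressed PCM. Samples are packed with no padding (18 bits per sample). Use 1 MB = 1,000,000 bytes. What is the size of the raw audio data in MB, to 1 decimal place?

518.4 MB

Duration = 40 minutes = 2,400 s.
Bits = 96,000 × 2,400 × 18 × 1 = 4,147,200,000 bits = 518,400,000 bytes.
518,400,000 / 1,000,000 = 518.4 MB.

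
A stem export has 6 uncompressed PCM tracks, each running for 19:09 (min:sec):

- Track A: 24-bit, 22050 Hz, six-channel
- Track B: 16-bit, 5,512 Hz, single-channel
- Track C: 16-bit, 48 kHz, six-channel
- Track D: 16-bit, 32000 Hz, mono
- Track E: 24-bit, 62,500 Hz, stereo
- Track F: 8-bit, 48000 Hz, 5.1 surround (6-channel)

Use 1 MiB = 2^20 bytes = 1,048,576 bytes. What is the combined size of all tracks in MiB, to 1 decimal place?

1874.8 MiB

19:09 (min:sec) = 1,149 s.
Track A: 22,050 × 1,149 × 3 × 6 = 456,038,100 bytes.
Track B: 5,512 × 1,149 × 2 × 1 = 12,666,576 bytes.
Track C: 48,000 × 1,149 × 2 × 6 = 661,824,000 bytes.
Track D: 32,000 × 1,149 × 2 × 1 = 73,536,000 bytes.
Track E: 62,500 × 1,149 × 3 × 2 = 430,875,000 bytes.
Track F: 48,000 × 1,149 × 1 × 6 = 330,912,000 bytes.
Total = 1,965,851,676 bytes = 1874.8 MiB.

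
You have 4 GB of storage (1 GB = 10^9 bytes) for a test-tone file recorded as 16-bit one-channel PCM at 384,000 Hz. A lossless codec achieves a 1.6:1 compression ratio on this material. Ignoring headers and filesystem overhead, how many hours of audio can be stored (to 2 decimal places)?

Uncompressed byte rate = 384,000 × 2 × 1 = 768,000 bytes/s.
After 1.6:1 compression, effective rate ≈ 480000 bytes/s.
Capacity = 4 × 1,000,000,000 = 4,000,000,000 bytes.
4,000,000,000 / effective rate ≈ 8333.33 s → 2.31 hours.

2.31 hours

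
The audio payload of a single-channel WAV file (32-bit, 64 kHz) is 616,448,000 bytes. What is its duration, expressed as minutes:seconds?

Byte rate = 64,000 × 4 × 1 = 256,000 bytes/s.
Duration = 616,448,000 / 256,000 = 2,408 s.
2,408 s = 40:08.

40:08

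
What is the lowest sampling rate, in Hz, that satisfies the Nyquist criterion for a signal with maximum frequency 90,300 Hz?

180,600 Hz

Minimum sample rate = 2 × 90,300 Hz = 180,600 Hz.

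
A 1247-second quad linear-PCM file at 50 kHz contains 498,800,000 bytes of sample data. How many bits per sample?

Bytes per sample = 498,800,000 / (50,000 × 1,247 × 4) = 498,800,000 / 249,400,000 = 2.
Bit depth = 2 × 8 = 16 bits.

16 bits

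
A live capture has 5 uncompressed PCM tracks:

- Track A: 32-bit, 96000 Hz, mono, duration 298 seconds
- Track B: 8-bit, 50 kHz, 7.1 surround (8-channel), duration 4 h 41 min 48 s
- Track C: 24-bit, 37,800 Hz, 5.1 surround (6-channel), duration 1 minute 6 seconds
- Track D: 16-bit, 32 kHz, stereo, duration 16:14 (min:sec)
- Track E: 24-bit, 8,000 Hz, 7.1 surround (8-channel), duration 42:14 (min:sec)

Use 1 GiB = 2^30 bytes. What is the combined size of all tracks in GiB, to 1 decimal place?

Track A: 96,000 × 298 × 4 × 1 = 114,432,000 bytes.
Track B: 4 h 41 min 48 s = 16,908 s; 50,000 × 16,908 × 1 × 8 = 6,763,200,000 bytes.
Track C: 1 minute 6 seconds = 66 s; 37,800 × 66 × 3 × 6 = 44,906,400 bytes.
Track D: 16:14 (min:sec) = 974 s; 32,000 × 974 × 2 × 2 = 124,672,000 bytes.
Track E: 42:14 (min:sec) = 2,534 s; 8,000 × 2,534 × 3 × 8 = 486,528,000 bytes.
Total = 7,533,738,400 bytes = 7.0 GiB.

7.0 GiB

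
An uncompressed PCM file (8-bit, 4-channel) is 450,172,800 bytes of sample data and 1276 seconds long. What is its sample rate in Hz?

88,200 Hz

Bytes = sample_rate × seconds × bytes_per_sample × channels.
sample_rate = 450,172,800 / (1,276 × 1 × 4) = 450,172,800 / 5,104 = 88,200 Hz.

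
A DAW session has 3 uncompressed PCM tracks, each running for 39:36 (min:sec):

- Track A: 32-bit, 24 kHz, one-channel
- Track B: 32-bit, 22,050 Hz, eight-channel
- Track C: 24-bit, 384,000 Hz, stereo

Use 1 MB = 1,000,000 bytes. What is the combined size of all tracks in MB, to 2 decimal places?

39:36 (min:sec) = 2,376 s.
Track A: 24,000 × 2,376 × 4 × 1 = 228,096,000 bytes.
Track B: 22,050 × 2,376 × 4 × 8 = 1,676,505,600 bytes.
Track C: 384,000 × 2,376 × 3 × 2 = 5,474,304,000 bytes.
Total = 7,378,905,600 bytes = 7378.91 MB.

7378.91 MB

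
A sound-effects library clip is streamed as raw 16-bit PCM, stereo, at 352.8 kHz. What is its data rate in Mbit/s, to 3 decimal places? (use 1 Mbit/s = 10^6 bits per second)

Bit rate = 352,800 × 16 × 2 = 11,289,600 bits/s.
= 11.290 Mbit/s.

11.290 Mbit/s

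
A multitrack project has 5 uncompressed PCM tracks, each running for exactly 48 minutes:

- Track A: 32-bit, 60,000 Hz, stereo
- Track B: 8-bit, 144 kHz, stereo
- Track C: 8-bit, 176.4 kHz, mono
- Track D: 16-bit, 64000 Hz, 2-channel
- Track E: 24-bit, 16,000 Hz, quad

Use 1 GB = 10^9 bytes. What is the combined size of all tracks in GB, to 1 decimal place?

exactly 48 minutes = 2,880 s.
Track A: 60,000 × 2,880 × 4 × 2 = 1,382,400,000 bytes.
Track B: 144,000 × 2,880 × 1 × 2 = 829,440,000 bytes.
Track C: 176,400 × 2,880 × 1 × 1 = 508,032,000 bytes.
Track D: 64,000 × 2,880 × 2 × 2 = 737,280,000 bytes.
Track E: 16,000 × 2,880 × 3 × 4 = 552,960,000 bytes.
Total = 4,010,112,000 bytes = 4.0 GB.

4.0 GB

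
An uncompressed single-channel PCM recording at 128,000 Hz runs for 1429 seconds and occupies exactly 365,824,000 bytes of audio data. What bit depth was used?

Bytes per sample = 365,824,000 / (128,000 × 1,429 × 1) = 365,824,000 / 182,912,000 = 2.
Bit depth = 2 × 8 = 16 bits.

16 bits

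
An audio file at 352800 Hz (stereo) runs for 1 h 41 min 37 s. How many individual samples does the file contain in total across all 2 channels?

4,302,043,200 samples

1 h 41 min 37 s = 6,097 s.
352,800 × 6,097 s × 2 ch = 4,302,043,200 samples.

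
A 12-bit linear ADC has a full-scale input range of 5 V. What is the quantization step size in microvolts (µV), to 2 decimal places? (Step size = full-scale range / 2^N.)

1220.70 µV

5 V / 2^12 = 5 / 4,096 V = 1220.70 µV.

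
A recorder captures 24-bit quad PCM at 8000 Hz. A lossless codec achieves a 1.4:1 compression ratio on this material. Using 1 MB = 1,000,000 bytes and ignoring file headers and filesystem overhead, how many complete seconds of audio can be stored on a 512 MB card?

Uncompressed byte rate = 8,000 × 3 × 4 = 96,000 bytes/s.
After 1.4:1 compression, effective rate ≈ 68571.43 bytes/s.
Capacity = 512 × 1,000,000 = 512,000,000 bytes.
512,000,000 / effective rate ≈ 7466.67 s → 7,466 seconds.

7,466 seconds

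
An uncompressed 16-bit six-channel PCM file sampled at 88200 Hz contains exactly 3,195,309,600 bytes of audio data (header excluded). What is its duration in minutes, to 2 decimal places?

Byte rate = 88,200 × 2 × 6 = 1,058,400 bytes/s.
Duration = 3,195,309,600 / 1,058,400 = 3,019 s.
3,019 s / 60 = 50.32 minutes.

50.32 minutes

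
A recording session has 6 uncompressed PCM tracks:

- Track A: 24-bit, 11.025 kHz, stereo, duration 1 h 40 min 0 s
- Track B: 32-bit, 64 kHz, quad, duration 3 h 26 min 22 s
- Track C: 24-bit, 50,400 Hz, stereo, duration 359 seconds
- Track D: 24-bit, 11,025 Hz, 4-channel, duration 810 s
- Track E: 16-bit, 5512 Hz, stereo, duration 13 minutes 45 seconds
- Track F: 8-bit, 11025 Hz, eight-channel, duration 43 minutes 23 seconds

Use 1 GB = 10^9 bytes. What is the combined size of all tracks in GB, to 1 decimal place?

13.5 GB

Track A: 1 h 40 min 0 s = 6,000 s; 11,025 × 6,000 × 3 × 2 = 396,900,000 bytes.
Track B: 3 h 26 min 22 s = 12,382 s; 64,000 × 12,382 × 4 × 4 = 12,679,168,000 bytes.
Track C: 50,400 × 359 × 3 × 2 = 108,561,600 bytes.
Track D: 11,025 × 810 × 3 × 4 = 107,163,000 bytes.
Track E: 13 minutes 45 seconds = 825 s; 5,512 × 825 × 2 × 2 = 18,189,600 bytes.
Track F: 43 minutes 23 seconds = 2,603 s; 11,025 × 2,603 × 1 × 8 = 229,584,600 bytes.
Total = 13,539,566,800 bytes = 13.5 GB.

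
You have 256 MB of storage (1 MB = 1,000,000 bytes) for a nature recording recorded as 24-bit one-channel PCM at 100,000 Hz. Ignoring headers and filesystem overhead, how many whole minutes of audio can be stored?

14 minutes

Uncompressed byte rate = 100,000 × 3 × 1 = 300,000 bytes/s.
Capacity = 256 × 1,000,000 = 256,000,000 bytes.
256,000,000 / 300,000 ≈ 853.33 s → 14 minutes.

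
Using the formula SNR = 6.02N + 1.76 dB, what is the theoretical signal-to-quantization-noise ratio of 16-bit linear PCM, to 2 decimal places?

6.02 × 16 + 1.76 = 98.08 dB.

98.08 dB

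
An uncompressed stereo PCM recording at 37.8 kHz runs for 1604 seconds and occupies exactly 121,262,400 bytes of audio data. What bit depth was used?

Bytes per sample = 121,262,400 / (37,800 × 1,604 × 2) = 121,262,400 / 121,262,400 = 1.
Bit depth = 1 × 8 = 8 bits.

8 bits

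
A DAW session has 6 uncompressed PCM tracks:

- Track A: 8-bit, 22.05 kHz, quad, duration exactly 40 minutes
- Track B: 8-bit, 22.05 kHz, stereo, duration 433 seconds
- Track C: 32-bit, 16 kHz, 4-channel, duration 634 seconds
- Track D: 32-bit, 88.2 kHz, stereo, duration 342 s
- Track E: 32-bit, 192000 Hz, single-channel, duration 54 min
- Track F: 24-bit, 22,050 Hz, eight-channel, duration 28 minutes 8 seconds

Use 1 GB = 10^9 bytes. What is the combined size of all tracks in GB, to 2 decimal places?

4.02 GB

Track A: exactly 40 minutes = 2,400 s; 22,050 × 2,400 × 1 × 4 = 211,680,000 bytes.
Track B: 22,050 × 433 × 1 × 2 = 19,095,300 bytes.
Track C: 16,000 × 634 × 4 × 4 = 162,304,000 bytes.
Track D: 88,200 × 342 × 4 × 2 = 241,315,200 bytes.
Track E: 54 min = 3,240 s; 192,000 × 3,240 × 4 × 1 = 2,488,320,000 bytes.
Track F: 28 minutes 8 seconds = 1,688 s; 22,050 × 1,688 × 3 × 8 = 893,289,600 bytes.
Total = 4,016,004,100 bytes = 4.02 GB.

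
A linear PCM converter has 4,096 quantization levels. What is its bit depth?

log2(4,096) = 12.

12 bits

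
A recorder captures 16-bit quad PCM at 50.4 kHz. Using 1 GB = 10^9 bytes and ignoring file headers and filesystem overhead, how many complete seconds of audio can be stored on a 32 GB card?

79,365 seconds

Uncompressed byte rate = 50,400 × 2 × 4 = 403,200 bytes/s.
Capacity = 32 × 1,000,000,000 = 32,000,000,000 bytes.
32,000,000,000 / 403,200 ≈ 79365.08 s → 79,365 seconds.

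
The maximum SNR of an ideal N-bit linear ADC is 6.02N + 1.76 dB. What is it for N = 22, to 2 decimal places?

134.20 dB

6.02 × 22 + 1.76 = 134.20 dB.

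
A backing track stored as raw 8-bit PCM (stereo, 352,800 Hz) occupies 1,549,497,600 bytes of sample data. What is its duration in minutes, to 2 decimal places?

Byte rate = 352,800 × 1 × 2 = 705,600 bytes/s.
Duration = 1,549,497,600 / 705,600 = 2,196 s.
2,196 s / 60 = 36.60 minutes.

36.60 minutes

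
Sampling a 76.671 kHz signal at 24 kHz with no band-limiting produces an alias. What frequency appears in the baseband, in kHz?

Nyquist = 24,000/2 = 12,000 Hz; 76,671 Hz exceeds it.
Alias = |76,671 − 3×24,000| = |76,671 − 72,000| = 4,671 Hz = 4.671 kHz.

4.671 kHz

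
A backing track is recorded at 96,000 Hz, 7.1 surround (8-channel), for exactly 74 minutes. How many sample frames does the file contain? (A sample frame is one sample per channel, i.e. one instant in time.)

exactly 74 minutes = 4,440 s.
96,000 samples/s × 4,440 s = 426,240,000 frames.

426,240,000 sample frames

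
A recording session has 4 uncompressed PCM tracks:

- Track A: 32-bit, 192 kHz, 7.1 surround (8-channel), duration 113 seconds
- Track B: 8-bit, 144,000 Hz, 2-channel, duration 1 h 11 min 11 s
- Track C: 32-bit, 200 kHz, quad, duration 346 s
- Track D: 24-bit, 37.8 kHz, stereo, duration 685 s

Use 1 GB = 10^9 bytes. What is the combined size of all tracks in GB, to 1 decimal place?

Track A: 192,000 × 113 × 4 × 8 = 694,272,000 bytes.
Track B: 1 h 11 min 11 s = 4,271 s; 144,000 × 4,271 × 1 × 2 = 1,230,048,000 bytes.
Track C: 200,000 × 346 × 4 × 4 = 1,107,200,000 bytes.
Track D: 37,800 × 685 × 3 × 2 = 155,358,000 bytes.
Total = 3,186,878,000 bytes = 3.2 GB.

3.2 GB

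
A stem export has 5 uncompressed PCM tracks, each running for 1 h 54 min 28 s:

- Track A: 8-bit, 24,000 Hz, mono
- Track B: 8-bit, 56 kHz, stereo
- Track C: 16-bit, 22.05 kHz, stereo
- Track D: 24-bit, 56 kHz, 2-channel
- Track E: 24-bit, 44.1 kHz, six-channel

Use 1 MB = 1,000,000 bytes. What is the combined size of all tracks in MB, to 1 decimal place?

1 h 54 min 28 s = 6,868 s.
Track A: 24,000 × 6,868 × 1 × 1 = 164,832,000 bytes.
Track B: 56,000 × 6,868 × 1 × 2 = 769,216,000 bytes.
Track C: 22,050 × 6,868 × 2 × 2 = 605,757,600 bytes.
Track D: 56,000 × 6,868 × 3 × 2 = 2,307,648,000 bytes.
Track E: 44,100 × 6,868 × 3 × 6 = 5,451,818,400 bytes.
Total = 9,299,272,000 bytes = 9299.3 MB.

9299.3 MB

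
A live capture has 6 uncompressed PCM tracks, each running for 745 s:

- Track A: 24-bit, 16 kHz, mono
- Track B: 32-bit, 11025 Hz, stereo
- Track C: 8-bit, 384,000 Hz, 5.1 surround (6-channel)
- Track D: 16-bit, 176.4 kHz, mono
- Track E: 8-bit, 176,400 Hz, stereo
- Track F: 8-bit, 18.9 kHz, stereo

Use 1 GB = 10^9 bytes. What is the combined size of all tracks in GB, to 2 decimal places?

2.37 GB

Track A: 16,000 × 745 × 3 × 1 = 35,760,000 bytes.
Track B: 11,025 × 745 × 4 × 2 = 65,709,000 bytes.
Track C: 384,000 × 745 × 1 × 6 = 1,716,480,000 bytes.
Track D: 176,400 × 745 × 2 × 1 = 262,836,000 bytes.
Track E: 176,400 × 745 × 1 × 2 = 262,836,000 bytes.
Track F: 18,900 × 745 × 1 × 2 = 28,161,000 bytes.
Total = 2,371,782,000 bytes = 2.37 GB.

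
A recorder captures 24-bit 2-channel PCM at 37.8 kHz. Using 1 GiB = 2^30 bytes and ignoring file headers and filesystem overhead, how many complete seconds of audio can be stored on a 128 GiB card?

605,991 seconds

Uncompressed byte rate = 37,800 × 3 × 2 = 226,800 bytes/s.
Capacity = 128 × 1,073,741,824 = 137,438,953,472 bytes.
137,438,953,472 / 226,800 ≈ 605991.86 s → 605,991 seconds.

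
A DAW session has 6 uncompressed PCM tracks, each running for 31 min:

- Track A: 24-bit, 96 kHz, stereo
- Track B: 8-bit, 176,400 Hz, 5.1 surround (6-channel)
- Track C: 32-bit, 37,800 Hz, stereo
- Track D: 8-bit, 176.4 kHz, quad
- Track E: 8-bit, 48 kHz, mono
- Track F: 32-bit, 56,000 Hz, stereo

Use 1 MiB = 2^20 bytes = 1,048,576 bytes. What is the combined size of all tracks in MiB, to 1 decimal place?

5567.0 MiB

31 min = 1,860 s.
Track A: 96,000 × 1,860 × 3 × 2 = 1,071,360,000 bytes.
Track B: 176,400 × 1,860 × 1 × 6 = 1,968,624,000 bytes.
Track C: 37,800 × 1,860 × 4 × 2 = 562,464,000 bytes.
Track D: 176,400 × 1,860 × 1 × 4 = 1,312,416,000 bytes.
Track E: 48,000 × 1,860 × 1 × 1 = 89,280,000 bytes.
Track F: 56,000 × 1,860 × 4 × 2 = 833,280,000 bytes.
Total = 5,837,424,000 bytes = 5567.0 MiB.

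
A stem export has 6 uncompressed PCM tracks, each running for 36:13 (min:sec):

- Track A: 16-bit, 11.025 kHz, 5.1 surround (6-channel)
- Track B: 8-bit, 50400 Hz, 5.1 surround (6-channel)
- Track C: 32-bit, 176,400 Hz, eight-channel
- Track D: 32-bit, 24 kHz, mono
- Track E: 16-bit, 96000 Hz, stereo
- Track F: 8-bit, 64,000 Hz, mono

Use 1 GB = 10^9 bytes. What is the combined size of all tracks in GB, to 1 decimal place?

36:13 (min:sec) = 2,173 s.
Track A: 11,025 × 2,173 × 2 × 6 = 287,487,900 bytes.
Track B: 50,400 × 2,173 × 1 × 6 = 657,115,200 bytes.
Track C: 176,400 × 2,173 × 4 × 8 = 12,266,150,400 bytes.
Track D: 24,000 × 2,173 × 4 × 1 = 208,608,000 bytes.
Track E: 96,000 × 2,173 × 2 × 2 = 834,432,000 bytes.
Track F: 64,000 × 2,173 × 1 × 1 = 139,072,000 bytes.
Total = 14,392,865,500 bytes = 14.4 GB.

14.4 GB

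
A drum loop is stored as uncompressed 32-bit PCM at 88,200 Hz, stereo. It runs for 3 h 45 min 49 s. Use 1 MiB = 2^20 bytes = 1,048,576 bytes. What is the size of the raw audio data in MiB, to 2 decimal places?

9117.29 MiB

Duration = 3 h 45 min 49 s = 13,549 s.
Bytes = 88,200 samples/s × 13,549 s × 4 bytes/sample × 2 ch = 9,560,174,400 bytes.
9,560,174,400 / 1,048,576 = 9117.29 MiB.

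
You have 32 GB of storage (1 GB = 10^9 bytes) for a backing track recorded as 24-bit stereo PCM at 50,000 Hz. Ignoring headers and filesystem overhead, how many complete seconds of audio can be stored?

Uncompressed byte rate = 50,000 × 3 × 2 = 300,000 bytes/s.
Capacity = 32 × 1,000,000,000 = 32,000,000,000 bytes.
32,000,000,000 / 300,000 ≈ 106666.67 s → 106,666 seconds.

106,666 seconds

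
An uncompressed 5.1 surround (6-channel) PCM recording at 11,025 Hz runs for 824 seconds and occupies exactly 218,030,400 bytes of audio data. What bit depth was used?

Bytes per sample = 218,030,400 / (11,025 × 824 × 6) = 218,030,400 / 54,507,600 = 4.
Bit depth = 4 × 8 = 32 bits.

32 bits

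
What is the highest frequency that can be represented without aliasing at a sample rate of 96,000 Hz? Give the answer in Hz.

48,000 Hz

Nyquist frequency = sample rate / 2 = 96,000 / 2 = 48,000 Hz.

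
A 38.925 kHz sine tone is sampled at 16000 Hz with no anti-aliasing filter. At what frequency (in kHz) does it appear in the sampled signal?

6.925 kHz

Nyquist = 16,000/2 = 8,000 Hz; 38,925 Hz exceeds it.
Alias = |38,925 − 2×16,000| = |38,925 − 32,000| = 6,925 Hz = 6.925 kHz.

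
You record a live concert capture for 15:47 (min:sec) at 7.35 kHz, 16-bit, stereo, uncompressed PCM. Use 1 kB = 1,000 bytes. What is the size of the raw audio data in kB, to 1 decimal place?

27841.8 kB

Duration = 15:47 (min:sec) = 947 s.
Bytes = 7,350 samples/s × 947 s × 2 bytes/sample × 2 ch = 27,841,800 bytes.
27,841,800 / 1,000 = 27841.8 kB.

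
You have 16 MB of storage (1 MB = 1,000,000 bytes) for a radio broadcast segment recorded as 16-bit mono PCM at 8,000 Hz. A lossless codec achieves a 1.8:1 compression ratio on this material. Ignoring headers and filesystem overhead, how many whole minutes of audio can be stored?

Uncompressed byte rate = 8,000 × 2 × 1 = 16,000 bytes/s.
After 1.8:1 compression, effective rate ≈ 8888.89 bytes/s.
Capacity = 16 × 1,000,000 = 16,000,000 bytes.
16,000,000 / effective rate ≈ 1800 s → 30 minutes.

30 minutes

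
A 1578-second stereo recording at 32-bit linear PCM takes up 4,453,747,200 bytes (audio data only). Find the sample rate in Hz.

352,800 Hz

Bytes = sample_rate × seconds × bytes_per_sample × channels.
sample_rate = 4,453,747,200 / (1,578 × 4 × 2) = 4,453,747,200 / 12,624 = 352,800 Hz.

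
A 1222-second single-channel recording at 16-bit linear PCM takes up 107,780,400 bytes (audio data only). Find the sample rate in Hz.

44,100 Hz

Bytes = sample_rate × seconds × bytes_per_sample × channels.
sample_rate = 107,780,400 / (1,222 × 2 × 1) = 107,780,400 / 2,444 = 44,100 Hz.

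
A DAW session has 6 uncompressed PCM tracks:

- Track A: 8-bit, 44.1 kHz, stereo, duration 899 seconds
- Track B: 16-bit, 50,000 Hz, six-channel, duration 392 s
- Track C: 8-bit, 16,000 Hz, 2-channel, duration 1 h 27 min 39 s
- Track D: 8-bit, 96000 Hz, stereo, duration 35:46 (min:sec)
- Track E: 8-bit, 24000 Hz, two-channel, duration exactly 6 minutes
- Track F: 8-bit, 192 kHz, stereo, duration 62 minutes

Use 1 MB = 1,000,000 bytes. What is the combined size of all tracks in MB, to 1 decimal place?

Track A: 44,100 × 899 × 1 × 2 = 79,291,800 bytes.
Track B: 50,000 × 392 × 2 × 6 = 235,200,000 bytes.
Track C: 1 h 27 min 39 s = 5,259 s; 16,000 × 5,259 × 1 × 2 = 168,288,000 bytes.
Track D: 35:46 (min:sec) = 2,146 s; 96,000 × 2,146 × 1 × 2 = 412,032,000 bytes.
Track E: exactly 6 minutes = 360 s; 24,000 × 360 × 1 × 2 = 17,280,000 bytes.
Track F: 62 minutes = 3,720 s; 192,000 × 3,720 × 1 × 2 = 1,428,480,000 bytes.
Total = 2,340,571,800 bytes = 2340.6 MB.

2340.6 MB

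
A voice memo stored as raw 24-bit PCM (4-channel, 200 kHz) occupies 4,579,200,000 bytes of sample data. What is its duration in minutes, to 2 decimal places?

Byte rate = 200,000 × 3 × 4 = 2,400,000 bytes/s.
Duration = 4,579,200,000 / 2,400,000 = 1,908 s.
1,908 s / 60 = 31.80 minutes.

31.80 minutes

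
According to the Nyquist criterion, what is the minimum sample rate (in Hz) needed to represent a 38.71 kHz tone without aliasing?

77,420 Hz

Minimum sample rate = 2 × 38,710 Hz = 77,420 Hz.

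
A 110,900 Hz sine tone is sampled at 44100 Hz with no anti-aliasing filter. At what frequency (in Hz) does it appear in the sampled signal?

Nyquist = 44,100/2 = 22,050 Hz; 110,900 Hz exceeds it.
Alias = |110,900 − 3×44,100| = |110,900 − 132,300| = 21,400 Hz.

21,400 Hz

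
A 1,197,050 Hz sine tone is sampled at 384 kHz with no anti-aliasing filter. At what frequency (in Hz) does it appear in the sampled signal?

Nyquist = 384,000/2 = 192,000 Hz; 1,197,050 Hz exceeds it.
Alias = |1,197,050 − 3×384,000| = |1,197,050 − 1,152,000| = 45,050 Hz.

45,050 Hz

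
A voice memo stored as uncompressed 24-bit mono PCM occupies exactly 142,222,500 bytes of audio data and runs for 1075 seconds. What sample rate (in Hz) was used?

Bytes = sample_rate × seconds × bytes_per_sample × channels.
sample_rate = 142,222,500 / (1,075 × 3 × 1) = 142,222,500 / 3,225 = 44,100 Hz.

44,100 Hz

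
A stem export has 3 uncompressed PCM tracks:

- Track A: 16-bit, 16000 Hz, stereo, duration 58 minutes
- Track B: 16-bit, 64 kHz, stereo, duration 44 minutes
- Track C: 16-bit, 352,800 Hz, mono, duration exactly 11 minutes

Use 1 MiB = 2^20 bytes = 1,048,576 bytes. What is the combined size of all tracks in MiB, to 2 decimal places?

1301.06 MiB

Track A: 58 minutes = 3,480 s; 16,000 × 3,480 × 2 × 2 = 222,720,000 bytes.
Track B: 44 minutes = 2,640 s; 64,000 × 2,640 × 2 × 2 = 675,840,000 bytes.
Track C: exactly 11 minutes = 660 s; 352,800 × 660 × 2 × 1 = 465,696,000 bytes.
Total = 1,364,256,000 bytes = 1301.06 MiB.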